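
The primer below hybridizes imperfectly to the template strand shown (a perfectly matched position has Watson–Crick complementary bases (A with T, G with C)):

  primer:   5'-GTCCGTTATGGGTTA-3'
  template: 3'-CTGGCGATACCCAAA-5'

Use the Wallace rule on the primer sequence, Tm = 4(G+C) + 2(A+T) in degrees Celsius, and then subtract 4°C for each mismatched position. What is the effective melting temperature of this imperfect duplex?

Primer base counts: A=2, T=6, G=5, C=2 → A+T=8, G+C=7
Perfect-match Tm = 2(8) + 4(7) = 16 + 28 = 44°C
Mismatches (positions where the bases are not complementary): 3 (at positions 2, 6, 15)
Effective Tm = 44 − 3×4 = 44 − 12 = 32°C

32°C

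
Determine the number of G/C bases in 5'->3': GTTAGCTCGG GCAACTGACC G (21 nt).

13

Counting bases: T=4, C=6, G=7, A=4
Total G or C: 7 + 6 = 13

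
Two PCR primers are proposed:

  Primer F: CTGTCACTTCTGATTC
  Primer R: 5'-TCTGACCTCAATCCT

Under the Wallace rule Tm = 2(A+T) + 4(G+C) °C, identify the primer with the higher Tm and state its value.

Primer F, 46°C

Primer F: A+T=9, G+C=7 → Tm = 2(9)+4(7) = 46°C
Primer R: A+T=8, G+C=7 → Tm = 2(8)+4(7) = 44°C
46°C vs 44°C → primer F is higher.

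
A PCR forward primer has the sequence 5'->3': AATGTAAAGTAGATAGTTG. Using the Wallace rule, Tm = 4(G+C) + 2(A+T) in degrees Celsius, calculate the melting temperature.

Counting bases: A=8, T=6, C=0, G=5
A+T = 14, G+C = 5
Tm = 2×14 + 4×5 = 48°C

48°C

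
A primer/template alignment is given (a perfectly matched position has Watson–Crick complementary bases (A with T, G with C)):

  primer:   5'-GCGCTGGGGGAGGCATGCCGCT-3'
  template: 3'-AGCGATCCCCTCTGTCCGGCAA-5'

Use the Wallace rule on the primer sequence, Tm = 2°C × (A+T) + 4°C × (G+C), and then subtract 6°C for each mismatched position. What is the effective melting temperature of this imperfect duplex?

48°C

Primer base counts: A=2, T=3, G=11, C=6 → A+T=5, G+C=17
Perfect-match Tm = 2(5) + 4(17) = 10 + 68 = 78°C
Mismatches (positions where the bases are not complementary): 5 (at positions 1, 6, 13, 16, 21)
Effective Tm = 78 − 5×6 = 78 − 30 = 48°C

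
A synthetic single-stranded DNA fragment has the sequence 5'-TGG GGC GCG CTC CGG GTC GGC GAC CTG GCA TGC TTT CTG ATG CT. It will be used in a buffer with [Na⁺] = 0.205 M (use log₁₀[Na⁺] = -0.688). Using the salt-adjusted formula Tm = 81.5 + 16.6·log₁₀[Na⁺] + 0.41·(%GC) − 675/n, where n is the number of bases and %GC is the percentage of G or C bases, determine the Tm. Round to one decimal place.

Length n = 44. Base counts: C=13, G=17, T=11, A=3
G+C = 30, so %GC = 30/44 × 100 = 68.182%
Salt term: 16.6 × (-0.688) = -11.421
GC term: 0.41 × 68.182 = 27.955; length term: −675/44 = −15.341
Tm = 81.5 + (-11.421) + 27.955 − 15.341 = 82.693 → 82.7°C

82.7°C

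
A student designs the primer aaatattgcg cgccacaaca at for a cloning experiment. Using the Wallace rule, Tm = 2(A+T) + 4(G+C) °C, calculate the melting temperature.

62°C

Base counts: T=4, A=9, C=6, G=3
A+T = 13, G+C = 9
Tm = 2(13) + 4(9) = 26 + 36 = 62°C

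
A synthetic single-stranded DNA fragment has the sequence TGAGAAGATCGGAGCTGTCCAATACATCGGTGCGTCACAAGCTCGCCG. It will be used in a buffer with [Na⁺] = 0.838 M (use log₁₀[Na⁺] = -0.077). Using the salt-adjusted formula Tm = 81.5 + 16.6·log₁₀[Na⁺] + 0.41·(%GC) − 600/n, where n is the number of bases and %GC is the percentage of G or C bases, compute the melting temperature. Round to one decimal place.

Length n = 48. Scanning the sequence gives T=9, G=14, A=12, C=13.
G+C = 27, so %GC = 27/48 × 100 = 56.25%
Salt term: 16.6 × (-0.077) = -1.278
GC term: 0.41 × 56.25 = 23.062; length term: −600/48 = −12.5
Tm = 81.5 + (-1.278) + 23.062 − 12.5 = 90.784 → 90.8°C

90.8°C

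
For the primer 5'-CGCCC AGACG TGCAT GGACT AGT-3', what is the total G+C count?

A=5, T=4, C=7, G=7
G+C = 7 + 7 = 14

14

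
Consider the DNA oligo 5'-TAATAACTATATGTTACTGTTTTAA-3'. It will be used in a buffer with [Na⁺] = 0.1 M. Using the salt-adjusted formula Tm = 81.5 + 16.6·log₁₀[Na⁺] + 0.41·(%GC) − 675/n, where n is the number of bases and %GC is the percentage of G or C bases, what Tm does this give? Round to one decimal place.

Length n = 25. Counting bases: C=2, A=9, G=2, T=12
G+C = 4, so %GC = 4/25 × 100 = 16%
Salt term: 16.6 × (-1) = -16.6
GC term: 0.41 × 16 = 6.56; length term: −675/25 = −27
Tm = 81.5 + (-16.6) + 6.56 − 27 = 44.46 → 44.5°C

44.5°C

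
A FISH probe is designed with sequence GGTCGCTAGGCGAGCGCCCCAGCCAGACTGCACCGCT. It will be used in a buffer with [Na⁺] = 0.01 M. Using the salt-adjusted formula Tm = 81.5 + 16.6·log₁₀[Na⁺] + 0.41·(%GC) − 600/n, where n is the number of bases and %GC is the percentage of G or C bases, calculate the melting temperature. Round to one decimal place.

Length n = 37. C=15, G=12, A=6, T=4
G+C = 27, so %GC = 27/37 × 100 = 72.973%
Salt term: 16.6 × (-2) = -33.2
GC term: 0.41 × 72.973 = 29.919; length term: −600/37 = −16.216
Tm = 81.5 + (-33.2) + 29.919 − 16.216 = 62.003 → 62.0°C

62.0°C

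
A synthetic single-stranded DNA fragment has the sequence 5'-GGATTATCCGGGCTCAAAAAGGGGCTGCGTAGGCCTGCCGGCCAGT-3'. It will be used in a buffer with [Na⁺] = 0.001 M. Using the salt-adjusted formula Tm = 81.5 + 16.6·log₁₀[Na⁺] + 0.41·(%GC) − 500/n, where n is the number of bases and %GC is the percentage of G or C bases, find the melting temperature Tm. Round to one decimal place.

Length n = 46. Counting bases: T=8, C=12, A=9, G=17
G+C = 29, so %GC = 29/46 × 100 = 63.043%
Salt term: 16.6 × (-3) = -49.8
GC term: 0.41 × 63.043 = 25.848; length term: −500/46 = −10.87
Tm = 81.5 + (-49.8) + 25.848 − 10.87 = 46.678 → 46.7°C

46.7°C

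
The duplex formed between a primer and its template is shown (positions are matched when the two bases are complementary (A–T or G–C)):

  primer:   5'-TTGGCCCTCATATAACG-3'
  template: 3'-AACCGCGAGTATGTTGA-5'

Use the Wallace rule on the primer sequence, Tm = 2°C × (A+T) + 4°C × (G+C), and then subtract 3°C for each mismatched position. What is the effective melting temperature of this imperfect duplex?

Primer base counts: A=4, T=5, G=3, C=5 → A+T=9, G+C=8
Perfect-match Tm = 2(9) + 4(8) = 18 + 32 = 50°C
Mismatches (positions where the bases are not complementary): 3 (at positions 6, 13, 17)
Effective Tm = 50 − 3×3 = 50 − 9 = 41°C

41°C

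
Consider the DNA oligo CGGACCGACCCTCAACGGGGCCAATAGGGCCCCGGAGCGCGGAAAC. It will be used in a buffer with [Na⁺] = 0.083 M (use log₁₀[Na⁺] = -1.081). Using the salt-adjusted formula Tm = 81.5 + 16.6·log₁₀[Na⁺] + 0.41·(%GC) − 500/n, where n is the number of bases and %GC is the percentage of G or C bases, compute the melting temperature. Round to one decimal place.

Length n = 46. Base counts: C=17, A=11, T=2, G=16
G+C = 33, so %GC = 33/46 × 100 = 71.739%
Salt term: 16.6 × (-1.081) = -17.945
GC term: 0.41 × 71.739 = 29.413; length term: −500/46 = −10.87
Tm = 81.5 + (-17.945) + 29.413 − 10.87 = 82.098 → 82.1°C

82.1°C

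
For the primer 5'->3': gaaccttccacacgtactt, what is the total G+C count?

9

Counting bases: G=2, A=5, C=7, T=5
Total G or C: 2 + 7 = 9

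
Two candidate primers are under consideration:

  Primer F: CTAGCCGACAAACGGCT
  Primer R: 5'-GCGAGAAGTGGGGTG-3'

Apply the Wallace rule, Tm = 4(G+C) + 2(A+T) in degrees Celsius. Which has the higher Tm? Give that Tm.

Primer F: A+T=7, G+C=10 → Tm = 2(7)+4(10) = 54°C
Primer R: A+T=5, G+C=10 → Tm = 2(5)+4(10) = 50°C
54°C vs 50°C → primer F is higher.

Primer F, 54°C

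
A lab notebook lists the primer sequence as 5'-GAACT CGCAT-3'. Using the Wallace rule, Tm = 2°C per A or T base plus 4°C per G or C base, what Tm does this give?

30°C

Scanning the sequence gives A=3, G=2, C=3, T=2.
AT pairs contribute 5, GC pairs contribute 5.
Tm = 2×5 + 4×5 = 30°C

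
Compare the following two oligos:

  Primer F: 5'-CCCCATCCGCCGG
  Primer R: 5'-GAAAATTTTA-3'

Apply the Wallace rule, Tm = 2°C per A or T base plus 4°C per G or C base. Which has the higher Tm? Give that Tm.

Primer F, 48°C

Primer F: A+T=2, G+C=11 → Tm = 2(2)+4(11) = 48°C
Primer R: A+T=9, G+C=1 → Tm = 2(9)+4(1) = 22°C
48°C vs 22°C → primer F is higher.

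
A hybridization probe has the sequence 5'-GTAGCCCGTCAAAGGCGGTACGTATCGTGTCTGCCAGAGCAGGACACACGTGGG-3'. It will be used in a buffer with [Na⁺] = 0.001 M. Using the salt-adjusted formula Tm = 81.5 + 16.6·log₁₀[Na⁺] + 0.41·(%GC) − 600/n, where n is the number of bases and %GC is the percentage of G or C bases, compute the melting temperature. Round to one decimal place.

Length n = 54. Scanning the sequence gives T=9, C=14, G=19, A=12.
G+C = 33, so %GC = 33/54 × 100 = 61.111%
Salt term: 16.6 × (-3) = -49.8
GC term: 0.41 × 61.111 = 25.056; length term: −600/54 = −11.111
Tm = 81.5 + (-49.8) + 25.056 − 11.111 = 45.645 → 45.6°C

45.6°C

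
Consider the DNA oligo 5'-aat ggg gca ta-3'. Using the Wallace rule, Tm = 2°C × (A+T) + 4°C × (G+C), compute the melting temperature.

32°C

Counting bases: C=1, G=4, T=2, A=4
So N_AT = 6 and N_GC = 5.
Tm = 2(6) + 4(5) = 12 + 20 = 32°C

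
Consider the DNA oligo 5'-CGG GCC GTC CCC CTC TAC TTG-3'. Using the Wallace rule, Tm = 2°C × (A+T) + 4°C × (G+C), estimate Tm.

Counting bases: C=10, G=5, T=5, A=1
AT pairs contribute 6, GC pairs contribute 15.
Tm = 4·15 + 2·6 = 60 + 12 = 72°C

72°C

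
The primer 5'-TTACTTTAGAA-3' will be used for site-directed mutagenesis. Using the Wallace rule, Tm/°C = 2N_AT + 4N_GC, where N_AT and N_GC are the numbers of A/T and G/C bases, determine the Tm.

Scanning the sequence gives T=5, G=1, A=4, C=1.
So N_AT = 9 and N_GC = 2.
Tm = 2(9) + 4(2) = 18 + 8 = 26°C

26°C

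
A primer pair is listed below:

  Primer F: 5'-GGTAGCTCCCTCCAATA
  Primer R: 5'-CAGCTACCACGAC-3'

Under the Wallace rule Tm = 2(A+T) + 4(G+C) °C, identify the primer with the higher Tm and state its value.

Primer F: A+T=8, G+C=9 → Tm = 2(8)+4(9) = 52°C
Primer R: A+T=5, G+C=8 → Tm = 2(5)+4(8) = 42°C
52°C vs 42°C → primer F is higher.

Primer F, 52°C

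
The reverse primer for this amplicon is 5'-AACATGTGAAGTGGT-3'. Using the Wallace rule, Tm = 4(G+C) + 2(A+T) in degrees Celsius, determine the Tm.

42°C

T=4, C=1, A=5, G=5
So N_AT = 9 and N_GC = 6.
Tm = 2×9 + 4×6 = 42°C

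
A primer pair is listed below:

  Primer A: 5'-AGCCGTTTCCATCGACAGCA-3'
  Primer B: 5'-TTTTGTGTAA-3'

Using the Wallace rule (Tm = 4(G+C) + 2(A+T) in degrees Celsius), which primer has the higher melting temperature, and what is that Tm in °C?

Primer A: A+T=9, G+C=11 → Tm = 2(9)+4(11) = 62°C
Primer B: A+T=8, G+C=2 → Tm = 2(8)+4(2) = 24°C
62°C vs 24°C → primer A is higher.

Primer A, 62°C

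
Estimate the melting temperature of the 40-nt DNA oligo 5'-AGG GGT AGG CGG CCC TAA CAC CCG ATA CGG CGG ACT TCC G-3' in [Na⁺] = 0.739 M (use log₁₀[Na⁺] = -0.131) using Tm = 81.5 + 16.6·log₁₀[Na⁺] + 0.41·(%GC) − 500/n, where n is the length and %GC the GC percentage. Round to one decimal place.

Length n = 40. Counting bases: A=8, C=13, G=14, T=5
G+C = 27, so %GC = 27/40 × 100 = 67.5%
Salt term: 16.6 × (-0.131) = -2.175
GC term: 0.41 × 67.5 = 27.675; length term: −500/40 = −12.5
Tm = 81.5 + (-2.175) + 27.675 − 12.5 = 94.5 → 94.5°C

94.5°C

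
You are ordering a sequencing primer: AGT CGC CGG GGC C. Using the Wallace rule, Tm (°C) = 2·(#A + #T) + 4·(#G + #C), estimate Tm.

Base counts: G=6, T=1, A=1, C=5
AT pairs contribute 2, GC pairs contribute 11.
Tm = 4·11 + 2·2 = 44 + 4 = 48°C

48°C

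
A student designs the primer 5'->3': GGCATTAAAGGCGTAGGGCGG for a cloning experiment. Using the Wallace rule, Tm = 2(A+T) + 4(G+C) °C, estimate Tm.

Counting bases: C=3, G=10, T=3, A=5
AT pairs contribute 8, GC pairs contribute 13.
Tm = 2×8 + 4×13 = 68°C

68°C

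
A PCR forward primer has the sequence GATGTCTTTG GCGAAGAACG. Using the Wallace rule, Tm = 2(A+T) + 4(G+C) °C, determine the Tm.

Scanning the sequence gives A=5, G=7, C=3, T=5.
So N_AT = 10 and N_GC = 10.
Tm = 4·10 + 2·10 = 40 + 20 = 60°C

60°C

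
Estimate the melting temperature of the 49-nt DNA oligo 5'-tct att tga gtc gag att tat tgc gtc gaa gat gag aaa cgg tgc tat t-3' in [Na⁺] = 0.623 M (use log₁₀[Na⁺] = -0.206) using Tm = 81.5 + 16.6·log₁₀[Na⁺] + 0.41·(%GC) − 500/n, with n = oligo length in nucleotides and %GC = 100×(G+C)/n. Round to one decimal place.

83.8°C

Length n = 49. Scanning the sequence gives G=13, A=13, C=6, T=17.
G+C = 19, so %GC = 19/49 × 100 = 38.776%
Salt term: 16.6 × (-0.206) = -3.42
GC term: 0.41 × 38.776 = 15.898; length term: −500/49 = −10.204
Tm = 81.5 + (-3.42) + 15.898 − 10.204 = 83.774 → 83.8°C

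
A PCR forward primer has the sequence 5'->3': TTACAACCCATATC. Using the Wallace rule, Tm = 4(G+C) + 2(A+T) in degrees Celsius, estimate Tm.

A=5, T=4, G=0, C=5
So N_AT = 9 and N_GC = 5.
Tm = 4·5 + 2·9 = 20 + 18 = 38°C

38°C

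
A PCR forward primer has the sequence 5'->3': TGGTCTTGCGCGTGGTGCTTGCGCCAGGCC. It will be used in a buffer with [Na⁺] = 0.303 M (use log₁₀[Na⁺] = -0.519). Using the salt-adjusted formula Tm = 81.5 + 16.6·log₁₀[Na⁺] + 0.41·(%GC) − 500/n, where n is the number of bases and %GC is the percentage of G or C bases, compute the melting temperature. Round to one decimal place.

84.9°C

Length n = 30. T=8, G=12, C=9, A=1
G+C = 21, so %GC = 21/30 × 100 = 70%
Salt term: 16.6 × (-0.519) = -8.615
GC term: 0.41 × 70 = 28.7; length term: −500/30 = −16.667
Tm = 81.5 + (-8.615) + 28.7 − 16.667 = 84.918 → 84.9°C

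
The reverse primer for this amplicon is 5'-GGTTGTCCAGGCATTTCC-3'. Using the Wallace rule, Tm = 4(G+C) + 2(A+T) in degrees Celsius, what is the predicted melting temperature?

56°C

C=5, T=6, A=2, G=5
A+T = 8, G+C = 10
Tm = 4·10 + 2·8 = 40 + 16 = 56°C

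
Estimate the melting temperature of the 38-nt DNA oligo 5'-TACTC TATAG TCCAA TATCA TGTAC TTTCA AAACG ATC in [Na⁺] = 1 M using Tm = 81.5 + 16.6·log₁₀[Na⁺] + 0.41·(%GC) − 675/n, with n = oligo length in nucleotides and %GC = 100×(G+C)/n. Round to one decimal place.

76.7°C

Length n = 38. G=3, A=13, C=9, T=13
G+C = 12, so %GC = 12/38 × 100 = 31.579%
Salt term: 16.6 × (0) = 0
GC term: 0.41 × 31.579 = 12.947; length term: −675/38 = −17.763
Tm = 81.5 + (0) + 12.947 − 17.763 = 76.684 → 76.7°C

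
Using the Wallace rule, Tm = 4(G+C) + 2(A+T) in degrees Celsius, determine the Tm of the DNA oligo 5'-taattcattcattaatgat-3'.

44°C

Counting bases: A=7, T=9, C=2, G=1
AT pairs contribute 16, GC pairs contribute 3.
Tm = 2×16 + 4×3 = 44°C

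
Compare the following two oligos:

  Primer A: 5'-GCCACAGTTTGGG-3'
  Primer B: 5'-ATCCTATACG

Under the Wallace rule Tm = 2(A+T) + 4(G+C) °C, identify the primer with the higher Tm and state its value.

Primer A, 42°C

Primer A: A+T=5, G+C=8 → Tm = 2(5)+4(8) = 42°C
Primer B: A+T=6, G+C=4 → Tm = 2(6)+4(4) = 28°C
42°C vs 28°C → primer A is higher.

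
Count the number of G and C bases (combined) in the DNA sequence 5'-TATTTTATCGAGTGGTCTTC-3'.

7

Scanning the sequence gives A=3, T=10, C=3, G=4.
G+C = 4 + 3 = 7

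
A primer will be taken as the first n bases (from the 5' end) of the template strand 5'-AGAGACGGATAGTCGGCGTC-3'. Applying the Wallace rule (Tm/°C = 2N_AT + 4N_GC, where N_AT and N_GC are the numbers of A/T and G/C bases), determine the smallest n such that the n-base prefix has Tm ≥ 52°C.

First 16 bases: AGAGACGGATAGTCGG → Tm = 50°C (< 52°C)
First 17 bases: AGAGACGGATAGTCGGC → Tm = 54°C (≥ 52°C)
Since every base adds ≥2°C, Tm only increases with n, so the threshold is first crossed at n = 17.

n = 17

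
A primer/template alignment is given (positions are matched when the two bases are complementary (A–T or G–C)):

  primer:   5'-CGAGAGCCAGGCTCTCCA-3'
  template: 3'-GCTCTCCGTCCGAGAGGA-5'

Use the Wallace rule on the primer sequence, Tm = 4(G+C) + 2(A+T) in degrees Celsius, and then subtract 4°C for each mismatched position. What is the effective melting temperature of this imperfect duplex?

Primer base counts: A=4, T=2, G=5, C=7 → A+T=6, G+C=12
Perfect-match Tm = 2(6) + 4(12) = 12 + 48 = 60°C
Mismatches (positions where the bases are not complementary): 2 (at positions 7, 18)
Effective Tm = 60 − 2×4 = 60 − 8 = 52°C

52°C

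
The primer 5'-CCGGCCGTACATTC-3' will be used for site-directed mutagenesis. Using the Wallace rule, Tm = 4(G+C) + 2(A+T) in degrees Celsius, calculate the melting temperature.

46°C

Scanning the sequence gives G=3, C=6, T=3, A=2.
So N_AT = 5 and N_GC = 9.
Tm = 2×5 + 4×9 = 46°C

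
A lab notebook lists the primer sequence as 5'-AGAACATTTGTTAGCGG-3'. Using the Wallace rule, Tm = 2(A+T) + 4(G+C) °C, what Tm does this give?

48°C

Base counts: C=2, A=5, T=5, G=5
So N_AT = 10 and N_GC = 7.
Tm = 4·7 + 2·10 = 28 + 20 = 48°C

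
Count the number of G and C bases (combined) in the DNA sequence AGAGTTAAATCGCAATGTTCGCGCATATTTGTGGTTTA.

C=5, T=14, G=9, A=10
Total G or C: 9 + 5 = 14

14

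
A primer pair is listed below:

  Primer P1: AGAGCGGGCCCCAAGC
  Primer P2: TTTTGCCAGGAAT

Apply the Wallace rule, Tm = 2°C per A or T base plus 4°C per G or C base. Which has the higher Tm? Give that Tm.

Primer P1, 56°C

Primer P1: A+T=4, G+C=12 → Tm = 2(4)+4(12) = 56°C
Primer P2: A+T=8, G+C=5 → Tm = 2(8)+4(5) = 36°C
56°C vs 36°C → primer P1 is higher.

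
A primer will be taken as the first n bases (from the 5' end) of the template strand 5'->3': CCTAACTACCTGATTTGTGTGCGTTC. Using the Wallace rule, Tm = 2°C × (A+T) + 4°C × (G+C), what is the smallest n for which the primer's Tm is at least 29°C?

First 9 bases: CCTAACTAC → Tm = 26°C (< 29°C)
First 10 bases: CCTAACTACC → Tm = 30°C (≥ 29°C)
Since every base adds ≥2°C, Tm only increases with n, so the threshold is first crossed at n = 10.

n = 10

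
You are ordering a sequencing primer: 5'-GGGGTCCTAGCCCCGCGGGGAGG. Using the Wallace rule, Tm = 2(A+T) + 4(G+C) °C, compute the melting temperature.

84°C

Base counts: T=2, C=7, A=2, G=12
So N_AT = 4 and N_GC = 19.
Tm = 2×4 + 4×19 = 84°C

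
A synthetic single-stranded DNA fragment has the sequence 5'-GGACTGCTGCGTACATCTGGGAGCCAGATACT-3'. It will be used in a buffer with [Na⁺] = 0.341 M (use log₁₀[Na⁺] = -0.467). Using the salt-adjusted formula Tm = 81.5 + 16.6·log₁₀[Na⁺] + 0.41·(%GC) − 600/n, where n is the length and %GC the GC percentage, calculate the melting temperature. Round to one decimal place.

78.1°C

Length n = 32. Scanning the sequence gives C=8, A=7, T=7, G=10.
G+C = 18, so %GC = 18/32 × 100 = 56.25%
Salt term: 16.6 × (-0.467) = -7.752
GC term: 0.41 × 56.25 = 23.062; length term: −600/32 = −18.75
Tm = 81.5 + (-7.752) + 23.062 − 18.75 = 78.06 → 78.1°C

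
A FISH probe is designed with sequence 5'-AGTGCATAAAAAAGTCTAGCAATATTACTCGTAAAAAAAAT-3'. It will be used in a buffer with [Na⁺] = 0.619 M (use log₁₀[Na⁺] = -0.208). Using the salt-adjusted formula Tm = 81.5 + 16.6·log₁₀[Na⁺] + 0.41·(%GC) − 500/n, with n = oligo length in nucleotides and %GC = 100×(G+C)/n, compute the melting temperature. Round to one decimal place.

75.9°C

Length n = 41. Scanning the sequence gives T=10, A=21, C=5, G=5.
G+C = 10, so %GC = 10/41 × 100 = 24.39%
Salt term: 16.6 × (-0.208) = -3.453
GC term: 0.41 × 24.39 = 10; length term: −500/41 = −12.195
Tm = 81.5 + (-3.453) + 10 − 12.195 = 75.852 → 75.9°C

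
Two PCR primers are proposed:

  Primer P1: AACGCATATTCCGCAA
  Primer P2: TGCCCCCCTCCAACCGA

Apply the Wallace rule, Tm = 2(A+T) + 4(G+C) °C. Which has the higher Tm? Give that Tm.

Primer P1: A+T=9, G+C=7 → Tm = 2(9)+4(7) = 46°C
Primer P2: A+T=5, G+C=12 → Tm = 2(5)+4(12) = 58°C
46°C vs 58°C → primer P2 is higher.

Primer P2, 58°C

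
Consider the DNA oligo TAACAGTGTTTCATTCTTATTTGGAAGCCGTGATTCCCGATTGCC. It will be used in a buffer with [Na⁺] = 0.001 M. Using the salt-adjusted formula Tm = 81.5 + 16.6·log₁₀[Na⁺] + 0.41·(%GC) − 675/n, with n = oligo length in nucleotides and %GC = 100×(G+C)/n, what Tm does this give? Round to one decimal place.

34.0°C

Length n = 45. G=9, C=10, T=17, A=9
G+C = 19, so %GC = 19/45 × 100 = 42.222%
Salt term: 16.6 × (-3) = -49.8
GC term: 0.41 × 42.222 = 17.311; length term: −675/45 = −15
Tm = 81.5 + (-49.8) + 17.311 − 15 = 34.011 → 34.0°C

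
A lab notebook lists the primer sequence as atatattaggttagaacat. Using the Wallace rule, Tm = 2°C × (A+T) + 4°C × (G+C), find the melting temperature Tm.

46°C

Scanning the sequence gives C=1, G=3, T=7, A=8.
So N_AT = 15 and N_GC = 4.
Tm = 2×15 + 4×4 = 46°C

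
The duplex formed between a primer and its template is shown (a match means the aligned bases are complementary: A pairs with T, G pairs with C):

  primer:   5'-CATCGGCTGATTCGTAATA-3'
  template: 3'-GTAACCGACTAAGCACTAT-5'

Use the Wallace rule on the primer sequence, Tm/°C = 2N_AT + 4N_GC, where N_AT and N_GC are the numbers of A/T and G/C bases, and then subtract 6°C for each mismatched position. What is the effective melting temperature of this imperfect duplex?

Primer base counts: A=5, T=6, G=4, C=4 → A+T=11, G+C=8
Perfect-match Tm = 2(11) + 4(8) = 22 + 32 = 54°C
Mismatches (positions where the bases are not complementary): 2 (at positions 4, 16)
Effective Tm = 54 − 2×6 = 54 − 12 = 42°C

42°C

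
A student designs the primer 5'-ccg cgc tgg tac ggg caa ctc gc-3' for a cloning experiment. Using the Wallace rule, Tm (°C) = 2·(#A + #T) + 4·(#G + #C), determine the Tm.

80°C

T=3, G=8, C=9, A=3
A+T = 6, G+C = 17
Tm = 2×6 + 4×17 = 80°C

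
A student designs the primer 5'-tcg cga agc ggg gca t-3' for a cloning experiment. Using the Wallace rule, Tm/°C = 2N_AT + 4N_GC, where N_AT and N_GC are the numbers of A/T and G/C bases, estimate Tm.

54°C

Counting bases: G=7, A=3, C=4, T=2
AT pairs contribute 5, GC pairs contribute 11.
Tm = 4·11 + 2·5 = 44 + 10 = 54°C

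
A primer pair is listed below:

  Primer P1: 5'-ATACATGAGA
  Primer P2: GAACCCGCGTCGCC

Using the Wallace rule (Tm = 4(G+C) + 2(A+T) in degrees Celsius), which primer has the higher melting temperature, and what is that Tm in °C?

Primer P2, 50°C

Primer P1: A+T=7, G+C=3 → Tm = 2(7)+4(3) = 26°C
Primer P2: A+T=3, G+C=11 → Tm = 2(3)+4(11) = 50°C
26°C vs 50°C → primer P2 is higher.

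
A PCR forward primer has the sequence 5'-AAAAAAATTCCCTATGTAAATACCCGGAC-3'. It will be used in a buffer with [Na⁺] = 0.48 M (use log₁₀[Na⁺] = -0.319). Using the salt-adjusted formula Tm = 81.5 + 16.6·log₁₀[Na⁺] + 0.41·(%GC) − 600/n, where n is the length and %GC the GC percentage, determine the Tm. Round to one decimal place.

69.7°C

Length n = 29. Base counts: C=7, A=13, G=3, T=6
G+C = 10, so %GC = 10/29 × 100 = 34.483%
Salt term: 16.6 × (-0.319) = -5.295
GC term: 0.41 × 34.483 = 14.138; length term: −600/29 = −20.69
Tm = 81.5 + (-5.295) + 14.138 − 20.69 = 69.653 → 69.7°C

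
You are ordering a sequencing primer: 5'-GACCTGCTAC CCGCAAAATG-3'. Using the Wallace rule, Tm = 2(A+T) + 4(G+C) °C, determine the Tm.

62°C

Counting bases: G=4, T=3, C=7, A=6
A+T = 9, G+C = 11
Tm = 2×9 + 4×11 = 62°C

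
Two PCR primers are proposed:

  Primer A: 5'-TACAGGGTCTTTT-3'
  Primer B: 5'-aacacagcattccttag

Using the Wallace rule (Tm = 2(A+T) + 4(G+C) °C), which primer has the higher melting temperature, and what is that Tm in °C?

Primer B, 48°C

Primer A: A+T=8, G+C=5 → Tm = 2(8)+4(5) = 36°C
Primer B: A+T=10, G+C=7 → Tm = 2(10)+4(7) = 48°C
36°C vs 48°C → primer B is higher.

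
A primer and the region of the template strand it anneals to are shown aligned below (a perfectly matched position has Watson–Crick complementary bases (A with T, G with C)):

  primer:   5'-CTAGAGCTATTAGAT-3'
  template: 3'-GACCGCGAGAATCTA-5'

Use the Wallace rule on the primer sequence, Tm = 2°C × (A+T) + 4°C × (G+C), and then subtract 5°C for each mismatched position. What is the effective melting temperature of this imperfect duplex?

Primer base counts: A=5, T=5, G=3, C=2 → A+T=10, G+C=5
Perfect-match Tm = 2(10) + 4(5) = 20 + 20 = 40°C
Mismatches (positions where the bases are not complementary): 3 (at positions 3, 5, 9)
Effective Tm = 40 − 3×5 = 40 − 15 = 25°C

25°C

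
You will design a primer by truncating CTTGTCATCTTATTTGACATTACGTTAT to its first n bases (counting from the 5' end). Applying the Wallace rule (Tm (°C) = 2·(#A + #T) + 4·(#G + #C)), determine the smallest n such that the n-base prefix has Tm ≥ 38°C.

n = 15

First 14 bases: CTTGTCATCTTATT → Tm = 36°C (< 38°C)
First 15 bases: CTTGTCATCTTATTT → Tm = 38°C (≥ 38°C)
Since every base adds ≥2°C, Tm only increases with n, so the threshold is first crossed at n = 15.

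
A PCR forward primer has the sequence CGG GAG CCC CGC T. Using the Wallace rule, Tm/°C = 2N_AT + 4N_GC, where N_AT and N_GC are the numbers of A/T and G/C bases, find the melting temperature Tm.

Base counts: T=1, A=1, G=5, C=6
AT pairs contribute 2, GC pairs contribute 11.
Tm = 4·11 + 2·2 = 44 + 4 = 48°C

48°C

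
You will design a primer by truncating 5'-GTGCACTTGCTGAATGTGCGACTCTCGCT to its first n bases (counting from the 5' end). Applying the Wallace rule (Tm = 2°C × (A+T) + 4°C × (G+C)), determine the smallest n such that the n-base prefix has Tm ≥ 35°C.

First 11 bases: GTGCACTTGCT → Tm = 34°C (< 35°C)
First 12 bases: GTGCACTTGCTG → Tm = 38°C (≥ 35°C)
Since every base adds ≥2°C, Tm only increases with n, so the threshold is first crossed at n = 12.

n = 12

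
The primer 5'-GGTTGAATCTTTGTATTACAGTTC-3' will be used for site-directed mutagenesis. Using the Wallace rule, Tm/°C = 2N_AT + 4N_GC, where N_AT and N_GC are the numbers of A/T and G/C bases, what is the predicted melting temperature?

Counting bases: T=11, C=3, A=5, G=5
AT pairs contribute 16, GC pairs contribute 8.
Tm = 4·8 + 2·16 = 32 + 32 = 64°C

64°C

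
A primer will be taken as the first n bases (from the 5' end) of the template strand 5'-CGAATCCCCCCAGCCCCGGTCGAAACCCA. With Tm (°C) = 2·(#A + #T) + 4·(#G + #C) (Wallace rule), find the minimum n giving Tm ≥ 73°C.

First 20 bases: CGAATCCCCCCAGCCCCGGT → Tm = 70°C (< 73°C)
First 21 bases: CGAATCCCCCCAGCCCCGGTC → Tm = 74°C (≥ 73°C)
Each additional base adds 2°C (A/T) or 4°C (G/C), so Tm is non-decreasing in n; n = 21 is the first length to reach 73°C.

n = 21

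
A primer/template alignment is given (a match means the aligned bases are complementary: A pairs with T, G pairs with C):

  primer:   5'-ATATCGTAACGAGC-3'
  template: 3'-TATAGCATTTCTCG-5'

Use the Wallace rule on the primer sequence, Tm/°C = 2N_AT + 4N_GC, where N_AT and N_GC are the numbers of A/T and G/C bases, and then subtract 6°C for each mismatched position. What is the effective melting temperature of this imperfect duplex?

34°C

Primer base counts: A=5, T=3, G=3, C=3 → A+T=8, G+C=6
Perfect-match Tm = 2(8) + 4(6) = 16 + 24 = 40°C
Mismatches (positions where the bases are not complementary): 1 (at position 10)
Effective Tm = 40 − 1×6 = 40 − 6 = 34°C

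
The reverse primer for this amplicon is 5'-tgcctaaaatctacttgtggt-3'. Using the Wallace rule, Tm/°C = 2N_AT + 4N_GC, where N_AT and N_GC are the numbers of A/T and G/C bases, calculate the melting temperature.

58°C

Scanning the sequence gives A=5, C=4, T=8, G=4.
A+T = 13, G+C = 8
Tm = 2(13) + 4(8) = 26 + 32 = 58°C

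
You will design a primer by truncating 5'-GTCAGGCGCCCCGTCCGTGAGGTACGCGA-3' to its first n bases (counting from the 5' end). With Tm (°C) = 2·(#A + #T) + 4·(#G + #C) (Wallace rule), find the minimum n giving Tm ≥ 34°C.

First 9 bases: GTCAGGCGC → Tm = 32°C (< 34°C)
First 10 bases: GTCAGGCGCC → Tm = 36°C (≥ 34°C)
Since every base adds ≥2°C, Tm only increases with n, so the threshold is first crossed at n = 10.

n = 10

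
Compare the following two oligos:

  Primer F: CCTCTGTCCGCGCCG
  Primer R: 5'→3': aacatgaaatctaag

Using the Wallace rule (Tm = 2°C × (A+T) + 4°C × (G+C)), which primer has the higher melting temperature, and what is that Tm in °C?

Primer F: A+T=3, G+C=12 → Tm = 2(3)+4(12) = 54°C
Primer R: A+T=11, G+C=4 → Tm = 2(11)+4(4) = 38°C
54°C vs 38°C → primer F is higher.

Primer F, 54°C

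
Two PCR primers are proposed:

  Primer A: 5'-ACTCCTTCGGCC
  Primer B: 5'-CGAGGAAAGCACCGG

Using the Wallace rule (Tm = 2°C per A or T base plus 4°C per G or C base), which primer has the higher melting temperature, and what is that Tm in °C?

Primer A: A+T=4, G+C=8 → Tm = 2(4)+4(8) = 40°C
Primer B: A+T=5, G+C=10 → Tm = 2(5)+4(10) = 50°C
40°C vs 50°C → primer B is higher.

Primer B, 50°C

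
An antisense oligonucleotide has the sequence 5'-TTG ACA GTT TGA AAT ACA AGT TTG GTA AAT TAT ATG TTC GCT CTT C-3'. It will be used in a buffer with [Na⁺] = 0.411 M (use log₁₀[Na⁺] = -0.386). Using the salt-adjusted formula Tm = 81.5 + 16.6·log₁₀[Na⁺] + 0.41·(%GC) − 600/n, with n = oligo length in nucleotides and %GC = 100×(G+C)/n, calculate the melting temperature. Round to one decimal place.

Length n = 46. Base counts: C=6, G=8, A=13, T=19
G+C = 14, so %GC = 14/46 × 100 = 30.435%
Salt term: 16.6 × (-0.386) = -6.408
GC term: 0.41 × 30.435 = 12.478; length term: −600/46 = −13.043
Tm = 81.5 + (-6.408) + 12.478 − 13.043 = 74.527 → 74.5°C

74.5°C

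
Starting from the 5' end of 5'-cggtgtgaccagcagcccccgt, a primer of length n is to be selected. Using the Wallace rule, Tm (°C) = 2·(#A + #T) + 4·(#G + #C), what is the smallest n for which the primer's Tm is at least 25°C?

n = 8

First 7 bases: CGGTGTG → Tm = 24°C (< 25°C)
First 8 bases: CGGTGTGA → Tm = 26°C (≥ 25°C)
Each additional base adds 2°C (A/T) or 4°C (G/C), so Tm is non-decreasing in n; n = 8 is the first length to reach 25°C.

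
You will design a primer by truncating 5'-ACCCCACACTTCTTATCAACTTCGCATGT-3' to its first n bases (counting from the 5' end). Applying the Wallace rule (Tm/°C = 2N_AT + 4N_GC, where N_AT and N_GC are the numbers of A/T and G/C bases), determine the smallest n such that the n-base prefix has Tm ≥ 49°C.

n = 17

First 16 bases: ACCCCACACTTCTTAT → Tm = 46°C (< 49°C)
First 17 bases: ACCCCACACTTCTTATC → Tm = 50°C (≥ 49°C)
Each additional base adds 2°C (A/T) or 4°C (G/C), so Tm is non-decreasing in n; n = 17 is the first length to reach 49°C.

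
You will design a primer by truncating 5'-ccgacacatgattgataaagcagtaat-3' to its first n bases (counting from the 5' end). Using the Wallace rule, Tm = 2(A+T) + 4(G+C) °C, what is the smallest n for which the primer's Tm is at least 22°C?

n = 7

First 6 bases: CCGACA → Tm = 20°C (< 22°C)
First 7 bases: CCGACAC → Tm = 24°C (≥ 22°C)
Each additional base adds 2°C (A/T) or 4°C (G/C), so Tm is non-decreasing in n; n = 7 is the first length to reach 22°C.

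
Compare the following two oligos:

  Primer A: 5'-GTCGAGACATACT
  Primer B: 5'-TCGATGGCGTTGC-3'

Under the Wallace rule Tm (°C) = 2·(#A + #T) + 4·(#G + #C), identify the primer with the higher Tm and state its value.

Primer A: A+T=7, G+C=6 → Tm = 2(7)+4(6) = 38°C
Primer B: A+T=5, G+C=8 → Tm = 2(5)+4(8) = 42°C
38°C vs 42°C → primer B is higher.

Primer B, 42°C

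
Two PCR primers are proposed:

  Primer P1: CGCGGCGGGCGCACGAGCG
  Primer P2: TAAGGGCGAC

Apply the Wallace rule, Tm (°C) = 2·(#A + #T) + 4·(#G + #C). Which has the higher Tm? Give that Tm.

Primer P1, 72°C

Primer P1: A+T=2, G+C=17 → Tm = 2(2)+4(17) = 72°C
Primer P2: A+T=4, G+C=6 → Tm = 2(4)+4(6) = 32°C
72°C vs 32°C → primer P1 is higher.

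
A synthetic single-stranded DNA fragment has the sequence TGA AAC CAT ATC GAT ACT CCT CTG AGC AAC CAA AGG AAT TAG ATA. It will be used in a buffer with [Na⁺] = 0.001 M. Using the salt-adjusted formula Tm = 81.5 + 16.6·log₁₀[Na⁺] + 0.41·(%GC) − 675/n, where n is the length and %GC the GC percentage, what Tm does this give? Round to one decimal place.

Length n = 45. Counting bases: A=18, C=10, G=7, T=10
G+C = 17, so %GC = 17/45 × 100 = 37.778%
Salt term: 16.6 × (-3) = -49.8
GC term: 0.41 × 37.778 = 15.489; length term: −675/45 = −15
Tm = 81.5 + (-49.8) + 15.489 − 15 = 32.189 → 32.2°C

32.2°C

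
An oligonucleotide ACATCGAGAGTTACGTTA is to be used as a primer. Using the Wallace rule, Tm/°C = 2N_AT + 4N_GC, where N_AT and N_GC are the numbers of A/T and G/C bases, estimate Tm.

50°C

T=5, G=4, A=6, C=3
A+T = 11, G+C = 7
Tm = 2×11 + 4×7 = 50°C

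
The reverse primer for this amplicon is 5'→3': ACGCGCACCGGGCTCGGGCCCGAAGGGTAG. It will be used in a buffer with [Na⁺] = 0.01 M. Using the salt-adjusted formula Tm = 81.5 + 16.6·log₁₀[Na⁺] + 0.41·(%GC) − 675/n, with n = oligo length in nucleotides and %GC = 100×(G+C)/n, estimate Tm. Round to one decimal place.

Length n = 30. Counting bases: T=2, A=5, G=13, C=10
G+C = 23, so %GC = 23/30 × 100 = 76.667%
Salt term: 16.6 × (-2) = -33.2
GC term: 0.41 × 76.667 = 31.433; length term: −675/30 = −22.5
Tm = 81.5 + (-33.2) + 31.433 − 22.5 = 57.233 → 57.2°C

57.2°C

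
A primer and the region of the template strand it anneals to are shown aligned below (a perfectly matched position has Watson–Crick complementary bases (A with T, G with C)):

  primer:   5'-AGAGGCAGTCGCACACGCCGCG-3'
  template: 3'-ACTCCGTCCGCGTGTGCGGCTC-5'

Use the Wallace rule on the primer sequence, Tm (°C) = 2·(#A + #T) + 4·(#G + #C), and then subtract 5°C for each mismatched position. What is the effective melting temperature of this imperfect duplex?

Primer base counts: A=5, T=1, G=8, C=8 → A+T=6, G+C=16
Perfect-match Tm = 2(6) + 4(16) = 12 + 64 = 76°C
Mismatches (positions where the bases are not complementary): 3 (at positions 1, 9, 21)
Effective Tm = 76 − 3×5 = 76 − 15 = 61°C

61°C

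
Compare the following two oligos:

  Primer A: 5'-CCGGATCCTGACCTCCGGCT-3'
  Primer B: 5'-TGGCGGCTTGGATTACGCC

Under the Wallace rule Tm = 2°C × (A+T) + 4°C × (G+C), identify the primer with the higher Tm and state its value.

Primer A, 68°C

Primer A: A+T=6, G+C=14 → Tm = 2(6)+4(14) = 68°C
Primer B: A+T=7, G+C=12 → Tm = 2(7)+4(12) = 62°C
68°C vs 62°C → primer A is higher.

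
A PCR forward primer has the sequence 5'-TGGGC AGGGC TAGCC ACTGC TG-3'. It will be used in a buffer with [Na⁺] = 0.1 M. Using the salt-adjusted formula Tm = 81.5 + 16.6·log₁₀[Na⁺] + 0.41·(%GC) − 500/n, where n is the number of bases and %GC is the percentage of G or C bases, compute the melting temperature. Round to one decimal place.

Length n = 22. Base counts: T=4, C=6, G=9, A=3
G+C = 15, so %GC = 15/22 × 100 = 68.182%
Salt term: 16.6 × (-1) = -16.6
GC term: 0.41 × 68.182 = 27.955; length term: −500/22 = −22.727
Tm = 81.5 + (-16.6) + 27.955 − 22.727 = 70.128 → 70.1°C

70.1°C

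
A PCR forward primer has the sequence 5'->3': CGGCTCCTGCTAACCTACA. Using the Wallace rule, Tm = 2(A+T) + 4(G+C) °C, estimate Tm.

Scanning the sequence gives C=8, T=4, G=3, A=4.
So N_AT = 8 and N_GC = 11.
Tm = 2(8) + 4(11) = 16 + 44 = 60°C

60°C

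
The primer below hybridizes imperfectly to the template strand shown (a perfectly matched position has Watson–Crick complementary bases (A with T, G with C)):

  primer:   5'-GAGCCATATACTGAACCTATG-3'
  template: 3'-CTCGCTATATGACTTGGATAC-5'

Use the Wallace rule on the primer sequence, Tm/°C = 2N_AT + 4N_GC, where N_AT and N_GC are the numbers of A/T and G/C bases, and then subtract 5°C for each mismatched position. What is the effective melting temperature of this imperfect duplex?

Primer base counts: A=7, T=5, G=4, C=5 → A+T=12, G+C=9
Perfect-match Tm = 2(12) + 4(9) = 24 + 36 = 60°C
Mismatches (positions where the bases are not complementary): 1 (at position 5)
Effective Tm = 60 − 1×5 = 60 − 5 = 55°C

55°C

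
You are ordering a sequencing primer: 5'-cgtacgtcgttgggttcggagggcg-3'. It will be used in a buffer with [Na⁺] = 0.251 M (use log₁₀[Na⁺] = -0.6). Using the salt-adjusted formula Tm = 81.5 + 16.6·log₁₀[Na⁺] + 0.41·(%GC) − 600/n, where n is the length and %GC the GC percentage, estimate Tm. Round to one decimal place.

75.4°C

Length n = 25. Scanning the sequence gives C=5, T=6, A=2, G=12.
G+C = 17, so %GC = 17/25 × 100 = 68%
Salt term: 16.6 × (-0.6) = -9.96
GC term: 0.41 × 68 = 27.88; length term: −600/25 = −24
Tm = 81.5 + (-9.96) + 27.88 − 24 = 75.42 → 75.4°C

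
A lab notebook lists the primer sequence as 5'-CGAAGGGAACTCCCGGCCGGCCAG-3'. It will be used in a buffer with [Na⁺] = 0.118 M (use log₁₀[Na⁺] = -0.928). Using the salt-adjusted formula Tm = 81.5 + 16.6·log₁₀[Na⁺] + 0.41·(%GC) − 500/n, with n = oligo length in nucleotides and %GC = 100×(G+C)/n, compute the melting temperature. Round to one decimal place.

Length n = 24. Base counts: C=9, G=9, T=1, A=5
G+C = 18, so %GC = 18/24 × 100 = 75%
Salt term: 16.6 × (-0.928) = -15.405
GC term: 0.41 × 75 = 30.75; length term: −500/24 = −20.833
Tm = 81.5 + (-15.405) + 30.75 − 20.833 = 76.012 → 76.0°C

76.0°C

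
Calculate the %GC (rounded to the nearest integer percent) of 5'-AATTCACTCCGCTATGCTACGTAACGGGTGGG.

53%

Scanning the sequence gives A=7, C=8, G=9, T=8.
G+C = 9 + 8 = 17 out of 32 bases
%GC = 17/32 × 100 = 53.12% ≈ 53%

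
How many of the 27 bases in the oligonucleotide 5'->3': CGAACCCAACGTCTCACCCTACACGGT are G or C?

16

Counting bases: A=7, T=4, C=12, G=4
Total G or C: 4 + 12 = 16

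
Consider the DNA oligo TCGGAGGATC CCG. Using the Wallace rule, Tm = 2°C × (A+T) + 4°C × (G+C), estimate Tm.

44°C

Base counts: A=2, G=5, C=4, T=2
A+T = 4, G+C = 9
Tm = 2×4 + 4×9 = 44°C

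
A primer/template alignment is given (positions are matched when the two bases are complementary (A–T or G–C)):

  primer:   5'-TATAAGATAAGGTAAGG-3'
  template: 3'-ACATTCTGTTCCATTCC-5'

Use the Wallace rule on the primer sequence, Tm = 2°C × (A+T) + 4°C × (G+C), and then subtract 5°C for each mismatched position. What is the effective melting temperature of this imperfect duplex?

Primer base counts: A=8, T=4, G=5, C=0 → A+T=12, G+C=5
Perfect-match Tm = 2(12) + 4(5) = 24 + 20 = 44°C
Mismatches (positions where the bases are not complementary): 2 (at positions 2, 8)
Effective Tm = 44 − 2×5 = 44 − 10 = 34°C

34°C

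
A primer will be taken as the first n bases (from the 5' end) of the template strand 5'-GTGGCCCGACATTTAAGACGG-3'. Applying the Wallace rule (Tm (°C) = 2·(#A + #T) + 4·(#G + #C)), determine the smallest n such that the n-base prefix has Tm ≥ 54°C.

n = 18

First 17 bases: GTGGCCCGACATTTAAG → Tm = 52°C (< 54°C)
First 18 bases: GTGGCCCGACATTTAAGA → Tm = 54°C (≥ 54°C)
Since every base adds ≥2°C, Tm only increases with n, so the threshold is first crossed at n = 18.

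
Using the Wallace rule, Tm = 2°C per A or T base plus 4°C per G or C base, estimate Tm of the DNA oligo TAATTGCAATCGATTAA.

42°C

Counting bases: T=6, A=7, G=2, C=2
AT pairs contribute 13, GC pairs contribute 4.
Tm = 2(13) + 4(4) = 26 + 16 = 42°C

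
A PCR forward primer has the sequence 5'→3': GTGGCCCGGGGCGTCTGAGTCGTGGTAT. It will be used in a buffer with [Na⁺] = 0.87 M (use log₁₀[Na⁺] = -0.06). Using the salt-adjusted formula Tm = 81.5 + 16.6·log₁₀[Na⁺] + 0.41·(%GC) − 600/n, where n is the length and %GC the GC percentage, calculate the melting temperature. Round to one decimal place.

Length n = 28. Counting bases: G=13, T=7, A=2, C=6
G+C = 19, so %GC = 19/28 × 100 = 67.857%
Salt term: 16.6 × (-0.06) = -0.996
GC term: 0.41 × 67.857 = 27.821; length term: −600/28 = −21.429
Tm = 81.5 + (-0.996) + 27.821 − 21.429 = 86.896 → 86.9°C

86.9°C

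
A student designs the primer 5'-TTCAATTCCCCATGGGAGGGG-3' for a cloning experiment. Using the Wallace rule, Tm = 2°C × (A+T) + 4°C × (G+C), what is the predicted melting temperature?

A=4, T=5, G=7, C=5
A+T = 9, G+C = 12
Tm = 4·12 + 2·9 = 48 + 18 = 66°C

66°C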